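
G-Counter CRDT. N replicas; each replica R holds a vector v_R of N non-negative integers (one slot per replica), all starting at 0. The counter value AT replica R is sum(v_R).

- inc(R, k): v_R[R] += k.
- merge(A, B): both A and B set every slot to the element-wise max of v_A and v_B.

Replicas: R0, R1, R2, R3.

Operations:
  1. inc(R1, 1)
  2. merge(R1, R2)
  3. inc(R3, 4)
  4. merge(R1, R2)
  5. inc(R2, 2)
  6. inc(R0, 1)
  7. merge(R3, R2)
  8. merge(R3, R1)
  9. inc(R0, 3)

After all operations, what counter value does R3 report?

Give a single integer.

Op 1: inc R1 by 1 -> R1=(0,1,0,0) value=1
Op 2: merge R1<->R2 -> R1=(0,1,0,0) R2=(0,1,0,0)
Op 3: inc R3 by 4 -> R3=(0,0,0,4) value=4
Op 4: merge R1<->R2 -> R1=(0,1,0,0) R2=(0,1,0,0)
Op 5: inc R2 by 2 -> R2=(0,1,2,0) value=3
Op 6: inc R0 by 1 -> R0=(1,0,0,0) value=1
Op 7: merge R3<->R2 -> R3=(0,1,2,4) R2=(0,1,2,4)
Op 8: merge R3<->R1 -> R3=(0,1,2,4) R1=(0,1,2,4)
Op 9: inc R0 by 3 -> R0=(4,0,0,0) value=4

Answer: 7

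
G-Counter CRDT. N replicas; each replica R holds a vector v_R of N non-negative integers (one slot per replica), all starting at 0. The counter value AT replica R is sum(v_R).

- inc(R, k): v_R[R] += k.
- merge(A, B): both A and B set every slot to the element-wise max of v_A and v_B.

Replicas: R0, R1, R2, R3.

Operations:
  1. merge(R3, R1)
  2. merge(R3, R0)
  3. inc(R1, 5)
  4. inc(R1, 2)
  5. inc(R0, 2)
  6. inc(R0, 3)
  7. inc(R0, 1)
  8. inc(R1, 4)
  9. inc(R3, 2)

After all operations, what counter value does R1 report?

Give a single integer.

Op 1: merge R3<->R1 -> R3=(0,0,0,0) R1=(0,0,0,0)
Op 2: merge R3<->R0 -> R3=(0,0,0,0) R0=(0,0,0,0)
Op 3: inc R1 by 5 -> R1=(0,5,0,0) value=5
Op 4: inc R1 by 2 -> R1=(0,7,0,0) value=7
Op 5: inc R0 by 2 -> R0=(2,0,0,0) value=2
Op 6: inc R0 by 3 -> R0=(5,0,0,0) value=5
Op 7: inc R0 by 1 -> R0=(6,0,0,0) value=6
Op 8: inc R1 by 4 -> R1=(0,11,0,0) value=11
Op 9: inc R3 by 2 -> R3=(0,0,0,2) value=2

Answer: 11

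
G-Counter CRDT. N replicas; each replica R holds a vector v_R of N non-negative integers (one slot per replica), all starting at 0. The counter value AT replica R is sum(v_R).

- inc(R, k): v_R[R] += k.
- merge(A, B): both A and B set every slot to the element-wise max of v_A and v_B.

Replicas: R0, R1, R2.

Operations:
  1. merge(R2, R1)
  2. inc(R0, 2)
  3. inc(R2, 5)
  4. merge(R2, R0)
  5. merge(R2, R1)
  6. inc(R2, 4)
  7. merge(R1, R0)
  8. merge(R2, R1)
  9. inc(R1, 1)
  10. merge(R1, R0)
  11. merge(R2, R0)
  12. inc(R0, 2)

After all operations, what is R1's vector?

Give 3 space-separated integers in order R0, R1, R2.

Op 1: merge R2<->R1 -> R2=(0,0,0) R1=(0,0,0)
Op 2: inc R0 by 2 -> R0=(2,0,0) value=2
Op 3: inc R2 by 5 -> R2=(0,0,5) value=5
Op 4: merge R2<->R0 -> R2=(2,0,5) R0=(2,0,5)
Op 5: merge R2<->R1 -> R2=(2,0,5) R1=(2,0,5)
Op 6: inc R2 by 4 -> R2=(2,0,9) value=11
Op 7: merge R1<->R0 -> R1=(2,0,5) R0=(2,0,5)
Op 8: merge R2<->R1 -> R2=(2,0,9) R1=(2,0,9)
Op 9: inc R1 by 1 -> R1=(2,1,9) value=12
Op 10: merge R1<->R0 -> R1=(2,1,9) R0=(2,1,9)
Op 11: merge R2<->R0 -> R2=(2,1,9) R0=(2,1,9)
Op 12: inc R0 by 2 -> R0=(4,1,9) value=14

Answer: 2 1 9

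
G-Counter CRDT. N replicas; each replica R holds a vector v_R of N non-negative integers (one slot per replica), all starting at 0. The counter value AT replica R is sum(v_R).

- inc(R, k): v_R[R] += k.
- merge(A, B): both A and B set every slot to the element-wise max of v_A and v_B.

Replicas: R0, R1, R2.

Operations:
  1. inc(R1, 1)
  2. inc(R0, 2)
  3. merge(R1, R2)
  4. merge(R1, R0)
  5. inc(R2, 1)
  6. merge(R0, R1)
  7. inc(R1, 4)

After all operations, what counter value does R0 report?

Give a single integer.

Op 1: inc R1 by 1 -> R1=(0,1,0) value=1
Op 2: inc R0 by 2 -> R0=(2,0,0) value=2
Op 3: merge R1<->R2 -> R1=(0,1,0) R2=(0,1,0)
Op 4: merge R1<->R0 -> R1=(2,1,0) R0=(2,1,0)
Op 5: inc R2 by 1 -> R2=(0,1,1) value=2
Op 6: merge R0<->R1 -> R0=(2,1,0) R1=(2,1,0)
Op 7: inc R1 by 4 -> R1=(2,5,0) value=7

Answer: 3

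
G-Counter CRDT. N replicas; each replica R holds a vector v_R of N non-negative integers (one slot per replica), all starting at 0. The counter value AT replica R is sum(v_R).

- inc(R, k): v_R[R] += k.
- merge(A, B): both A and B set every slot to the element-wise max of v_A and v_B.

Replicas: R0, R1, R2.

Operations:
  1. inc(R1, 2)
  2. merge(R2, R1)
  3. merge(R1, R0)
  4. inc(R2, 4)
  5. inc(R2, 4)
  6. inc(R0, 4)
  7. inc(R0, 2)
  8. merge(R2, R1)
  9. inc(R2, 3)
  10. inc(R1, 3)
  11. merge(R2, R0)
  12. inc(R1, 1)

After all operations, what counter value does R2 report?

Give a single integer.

Op 1: inc R1 by 2 -> R1=(0,2,0) value=2
Op 2: merge R2<->R1 -> R2=(0,2,0) R1=(0,2,0)
Op 3: merge R1<->R0 -> R1=(0,2,0) R0=(0,2,0)
Op 4: inc R2 by 4 -> R2=(0,2,4) value=6
Op 5: inc R2 by 4 -> R2=(0,2,8) value=10
Op 6: inc R0 by 4 -> R0=(4,2,0) value=6
Op 7: inc R0 by 2 -> R0=(6,2,0) value=8
Op 8: merge R2<->R1 -> R2=(0,2,8) R1=(0,2,8)
Op 9: inc R2 by 3 -> R2=(0,2,11) value=13
Op 10: inc R1 by 3 -> R1=(0,5,8) value=13
Op 11: merge R2<->R0 -> R2=(6,2,11) R0=(6,2,11)
Op 12: inc R1 by 1 -> R1=(0,6,8) value=14

Answer: 19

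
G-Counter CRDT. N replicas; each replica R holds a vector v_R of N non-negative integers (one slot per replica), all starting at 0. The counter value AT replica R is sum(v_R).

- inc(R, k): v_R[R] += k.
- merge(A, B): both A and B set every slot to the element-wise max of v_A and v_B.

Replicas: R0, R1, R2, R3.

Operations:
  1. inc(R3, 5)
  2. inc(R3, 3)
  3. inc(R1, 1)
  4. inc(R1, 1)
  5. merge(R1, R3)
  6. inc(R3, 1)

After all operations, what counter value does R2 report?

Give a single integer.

Answer: 0

Derivation:
Op 1: inc R3 by 5 -> R3=(0,0,0,5) value=5
Op 2: inc R3 by 3 -> R3=(0,0,0,8) value=8
Op 3: inc R1 by 1 -> R1=(0,1,0,0) value=1
Op 4: inc R1 by 1 -> R1=(0,2,0,0) value=2
Op 5: merge R1<->R3 -> R1=(0,2,0,8) R3=(0,2,0,8)
Op 6: inc R3 by 1 -> R3=(0,2,0,9) value=11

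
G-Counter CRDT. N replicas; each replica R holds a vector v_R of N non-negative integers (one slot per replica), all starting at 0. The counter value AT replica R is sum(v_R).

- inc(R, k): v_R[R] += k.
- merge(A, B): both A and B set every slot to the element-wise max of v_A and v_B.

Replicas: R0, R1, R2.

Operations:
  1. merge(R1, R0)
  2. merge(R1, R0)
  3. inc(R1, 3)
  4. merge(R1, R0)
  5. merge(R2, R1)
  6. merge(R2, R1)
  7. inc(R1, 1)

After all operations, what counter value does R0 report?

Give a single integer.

Op 1: merge R1<->R0 -> R1=(0,0,0) R0=(0,0,0)
Op 2: merge R1<->R0 -> R1=(0,0,0) R0=(0,0,0)
Op 3: inc R1 by 3 -> R1=(0,3,0) value=3
Op 4: merge R1<->R0 -> R1=(0,3,0) R0=(0,3,0)
Op 5: merge R2<->R1 -> R2=(0,3,0) R1=(0,3,0)
Op 6: merge R2<->R1 -> R2=(0,3,0) R1=(0,3,0)
Op 7: inc R1 by 1 -> R1=(0,4,0) value=4

Answer: 3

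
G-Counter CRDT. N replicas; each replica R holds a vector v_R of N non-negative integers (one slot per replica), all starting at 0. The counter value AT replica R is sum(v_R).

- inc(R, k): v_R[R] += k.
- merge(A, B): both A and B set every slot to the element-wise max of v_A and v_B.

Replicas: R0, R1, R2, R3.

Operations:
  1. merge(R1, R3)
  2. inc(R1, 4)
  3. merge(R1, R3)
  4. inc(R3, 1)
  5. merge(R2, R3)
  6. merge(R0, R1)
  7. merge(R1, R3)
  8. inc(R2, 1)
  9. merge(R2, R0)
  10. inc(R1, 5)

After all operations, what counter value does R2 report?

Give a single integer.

Answer: 6

Derivation:
Op 1: merge R1<->R3 -> R1=(0,0,0,0) R3=(0,0,0,0)
Op 2: inc R1 by 4 -> R1=(0,4,0,0) value=4
Op 3: merge R1<->R3 -> R1=(0,4,0,0) R3=(0,4,0,0)
Op 4: inc R3 by 1 -> R3=(0,4,0,1) value=5
Op 5: merge R2<->R3 -> R2=(0,4,0,1) R3=(0,4,0,1)
Op 6: merge R0<->R1 -> R0=(0,4,0,0) R1=(0,4,0,0)
Op 7: merge R1<->R3 -> R1=(0,4,0,1) R3=(0,4,0,1)
Op 8: inc R2 by 1 -> R2=(0,4,1,1) value=6
Op 9: merge R2<->R0 -> R2=(0,4,1,1) R0=(0,4,1,1)
Op 10: inc R1 by 5 -> R1=(0,9,0,1) value=10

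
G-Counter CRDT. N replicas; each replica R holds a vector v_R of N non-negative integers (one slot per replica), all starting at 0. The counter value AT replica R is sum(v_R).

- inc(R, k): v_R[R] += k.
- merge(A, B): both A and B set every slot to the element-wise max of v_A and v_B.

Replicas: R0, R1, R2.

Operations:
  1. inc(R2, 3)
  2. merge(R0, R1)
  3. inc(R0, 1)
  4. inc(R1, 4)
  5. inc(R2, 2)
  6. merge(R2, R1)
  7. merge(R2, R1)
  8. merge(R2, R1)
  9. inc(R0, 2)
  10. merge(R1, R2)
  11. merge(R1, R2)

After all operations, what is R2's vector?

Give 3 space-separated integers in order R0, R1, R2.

Op 1: inc R2 by 3 -> R2=(0,0,3) value=3
Op 2: merge R0<->R1 -> R0=(0,0,0) R1=(0,0,0)
Op 3: inc R0 by 1 -> R0=(1,0,0) value=1
Op 4: inc R1 by 4 -> R1=(0,4,0) value=4
Op 5: inc R2 by 2 -> R2=(0,0,5) value=5
Op 6: merge R2<->R1 -> R2=(0,4,5) R1=(0,4,5)
Op 7: merge R2<->R1 -> R2=(0,4,5) R1=(0,4,5)
Op 8: merge R2<->R1 -> R2=(0,4,5) R1=(0,4,5)
Op 9: inc R0 by 2 -> R0=(3,0,0) value=3
Op 10: merge R1<->R2 -> R1=(0,4,5) R2=(0,4,5)
Op 11: merge R1<->R2 -> R1=(0,4,5) R2=(0,4,5)

Answer: 0 4 5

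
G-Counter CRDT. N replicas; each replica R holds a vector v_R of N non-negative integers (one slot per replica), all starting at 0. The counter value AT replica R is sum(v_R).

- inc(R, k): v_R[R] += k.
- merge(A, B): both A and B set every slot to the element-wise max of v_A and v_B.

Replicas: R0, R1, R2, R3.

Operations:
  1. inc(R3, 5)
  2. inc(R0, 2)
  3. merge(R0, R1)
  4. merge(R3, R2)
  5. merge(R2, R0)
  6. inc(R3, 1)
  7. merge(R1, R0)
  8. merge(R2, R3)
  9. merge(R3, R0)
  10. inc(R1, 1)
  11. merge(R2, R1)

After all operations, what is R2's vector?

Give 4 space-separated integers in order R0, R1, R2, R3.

Answer: 2 1 0 6

Derivation:
Op 1: inc R3 by 5 -> R3=(0,0,0,5) value=5
Op 2: inc R0 by 2 -> R0=(2,0,0,0) value=2
Op 3: merge R0<->R1 -> R0=(2,0,0,0) R1=(2,0,0,0)
Op 4: merge R3<->R2 -> R3=(0,0,0,5) R2=(0,0,0,5)
Op 5: merge R2<->R0 -> R2=(2,0,0,5) R0=(2,0,0,5)
Op 6: inc R3 by 1 -> R3=(0,0,0,6) value=6
Op 7: merge R1<->R0 -> R1=(2,0,0,5) R0=(2,0,0,5)
Op 8: merge R2<->R3 -> R2=(2,0,0,6) R3=(2,0,0,6)
Op 9: merge R3<->R0 -> R3=(2,0,0,6) R0=(2,0,0,6)
Op 10: inc R1 by 1 -> R1=(2,1,0,5) value=8
Op 11: merge R2<->R1 -> R2=(2,1,0,6) R1=(2,1,0,6)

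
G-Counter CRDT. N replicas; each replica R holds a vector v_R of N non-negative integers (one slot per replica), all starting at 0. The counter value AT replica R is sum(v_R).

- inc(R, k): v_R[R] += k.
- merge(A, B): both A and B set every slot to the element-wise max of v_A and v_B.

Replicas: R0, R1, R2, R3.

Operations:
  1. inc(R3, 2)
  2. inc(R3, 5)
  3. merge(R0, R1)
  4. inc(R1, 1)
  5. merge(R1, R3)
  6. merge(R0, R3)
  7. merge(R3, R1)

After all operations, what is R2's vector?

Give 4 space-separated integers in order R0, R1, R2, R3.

Op 1: inc R3 by 2 -> R3=(0,0,0,2) value=2
Op 2: inc R3 by 5 -> R3=(0,0,0,7) value=7
Op 3: merge R0<->R1 -> R0=(0,0,0,0) R1=(0,0,0,0)
Op 4: inc R1 by 1 -> R1=(0,1,0,0) value=1
Op 5: merge R1<->R3 -> R1=(0,1,0,7) R3=(0,1,0,7)
Op 6: merge R0<->R3 -> R0=(0,1,0,7) R3=(0,1,0,7)
Op 7: merge R3<->R1 -> R3=(0,1,0,7) R1=(0,1,0,7)

Answer: 0 0 0 0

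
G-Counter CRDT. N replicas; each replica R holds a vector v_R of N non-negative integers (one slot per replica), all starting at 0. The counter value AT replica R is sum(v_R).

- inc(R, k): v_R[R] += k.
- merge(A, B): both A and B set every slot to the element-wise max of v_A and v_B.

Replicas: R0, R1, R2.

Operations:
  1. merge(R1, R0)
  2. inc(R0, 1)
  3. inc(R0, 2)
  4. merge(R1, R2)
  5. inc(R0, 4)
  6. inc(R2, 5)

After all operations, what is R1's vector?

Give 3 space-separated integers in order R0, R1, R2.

Op 1: merge R1<->R0 -> R1=(0,0,0) R0=(0,0,0)
Op 2: inc R0 by 1 -> R0=(1,0,0) value=1
Op 3: inc R0 by 2 -> R0=(3,0,0) value=3
Op 4: merge R1<->R2 -> R1=(0,0,0) R2=(0,0,0)
Op 5: inc R0 by 4 -> R0=(7,0,0) value=7
Op 6: inc R2 by 5 -> R2=(0,0,5) value=5

Answer: 0 0 0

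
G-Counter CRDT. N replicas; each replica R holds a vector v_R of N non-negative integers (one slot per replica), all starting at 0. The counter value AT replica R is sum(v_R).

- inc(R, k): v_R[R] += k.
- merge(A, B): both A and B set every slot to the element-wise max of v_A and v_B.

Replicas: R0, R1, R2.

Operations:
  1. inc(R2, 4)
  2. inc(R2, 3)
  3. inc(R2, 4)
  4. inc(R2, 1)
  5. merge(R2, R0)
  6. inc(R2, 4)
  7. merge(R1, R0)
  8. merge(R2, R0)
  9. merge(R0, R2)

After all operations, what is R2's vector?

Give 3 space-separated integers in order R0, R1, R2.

Answer: 0 0 16

Derivation:
Op 1: inc R2 by 4 -> R2=(0,0,4) value=4
Op 2: inc R2 by 3 -> R2=(0,0,7) value=7
Op 3: inc R2 by 4 -> R2=(0,0,11) value=11
Op 4: inc R2 by 1 -> R2=(0,0,12) value=12
Op 5: merge R2<->R0 -> R2=(0,0,12) R0=(0,0,12)
Op 6: inc R2 by 4 -> R2=(0,0,16) value=16
Op 7: merge R1<->R0 -> R1=(0,0,12) R0=(0,0,12)
Op 8: merge R2<->R0 -> R2=(0,0,16) R0=(0,0,16)
Op 9: merge R0<->R2 -> R0=(0,0,16) R2=(0,0,16)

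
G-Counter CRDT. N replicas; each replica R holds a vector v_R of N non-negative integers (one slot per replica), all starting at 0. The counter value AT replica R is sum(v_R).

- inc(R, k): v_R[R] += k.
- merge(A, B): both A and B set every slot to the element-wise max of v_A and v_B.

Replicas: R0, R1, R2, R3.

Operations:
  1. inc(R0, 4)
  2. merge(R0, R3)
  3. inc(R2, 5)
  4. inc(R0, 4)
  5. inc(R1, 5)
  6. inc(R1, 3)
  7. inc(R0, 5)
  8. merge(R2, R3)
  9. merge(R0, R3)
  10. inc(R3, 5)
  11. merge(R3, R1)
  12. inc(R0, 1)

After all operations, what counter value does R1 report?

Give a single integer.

Op 1: inc R0 by 4 -> R0=(4,0,0,0) value=4
Op 2: merge R0<->R3 -> R0=(4,0,0,0) R3=(4,0,0,0)
Op 3: inc R2 by 5 -> R2=(0,0,5,0) value=5
Op 4: inc R0 by 4 -> R0=(8,0,0,0) value=8
Op 5: inc R1 by 5 -> R1=(0,5,0,0) value=5
Op 6: inc R1 by 3 -> R1=(0,8,0,0) value=8
Op 7: inc R0 by 5 -> R0=(13,0,0,0) value=13
Op 8: merge R2<->R3 -> R2=(4,0,5,0) R3=(4,0,5,0)
Op 9: merge R0<->R3 -> R0=(13,0,5,0) R3=(13,0,5,0)
Op 10: inc R3 by 5 -> R3=(13,0,5,5) value=23
Op 11: merge R3<->R1 -> R3=(13,8,5,5) R1=(13,8,5,5)
Op 12: inc R0 by 1 -> R0=(14,0,5,0) value=19

Answer: 31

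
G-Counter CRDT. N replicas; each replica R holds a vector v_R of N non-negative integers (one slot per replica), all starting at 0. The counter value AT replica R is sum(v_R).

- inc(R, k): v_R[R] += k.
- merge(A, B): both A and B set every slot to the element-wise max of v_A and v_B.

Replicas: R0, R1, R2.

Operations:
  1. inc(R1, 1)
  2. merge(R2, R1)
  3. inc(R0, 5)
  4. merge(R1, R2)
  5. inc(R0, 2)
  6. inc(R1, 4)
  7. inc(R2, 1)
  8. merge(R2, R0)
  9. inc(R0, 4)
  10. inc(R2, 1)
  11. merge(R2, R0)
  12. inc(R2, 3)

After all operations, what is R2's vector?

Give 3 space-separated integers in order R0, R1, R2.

Answer: 11 1 5

Derivation:
Op 1: inc R1 by 1 -> R1=(0,1,0) value=1
Op 2: merge R2<->R1 -> R2=(0,1,0) R1=(0,1,0)
Op 3: inc R0 by 5 -> R0=(5,0,0) value=5
Op 4: merge R1<->R2 -> R1=(0,1,0) R2=(0,1,0)
Op 5: inc R0 by 2 -> R0=(7,0,0) value=7
Op 6: inc R1 by 4 -> R1=(0,5,0) value=5
Op 7: inc R2 by 1 -> R2=(0,1,1) value=2
Op 8: merge R2<->R0 -> R2=(7,1,1) R0=(7,1,1)
Op 9: inc R0 by 4 -> R0=(11,1,1) value=13
Op 10: inc R2 by 1 -> R2=(7,1,2) value=10
Op 11: merge R2<->R0 -> R2=(11,1,2) R0=(11,1,2)
Op 12: inc R2 by 3 -> R2=(11,1,5) value=17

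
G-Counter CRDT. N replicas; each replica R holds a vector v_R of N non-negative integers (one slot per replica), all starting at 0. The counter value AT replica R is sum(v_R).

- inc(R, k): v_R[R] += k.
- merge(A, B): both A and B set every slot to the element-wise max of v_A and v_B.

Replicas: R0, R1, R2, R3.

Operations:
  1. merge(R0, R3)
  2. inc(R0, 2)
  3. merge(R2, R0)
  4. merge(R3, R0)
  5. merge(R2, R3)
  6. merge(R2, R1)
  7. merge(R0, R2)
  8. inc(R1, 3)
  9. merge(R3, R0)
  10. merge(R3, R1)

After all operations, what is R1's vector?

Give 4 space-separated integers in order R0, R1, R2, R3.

Answer: 2 3 0 0

Derivation:
Op 1: merge R0<->R3 -> R0=(0,0,0,0) R3=(0,0,0,0)
Op 2: inc R0 by 2 -> R0=(2,0,0,0) value=2
Op 3: merge R2<->R0 -> R2=(2,0,0,0) R0=(2,0,0,0)
Op 4: merge R3<->R0 -> R3=(2,0,0,0) R0=(2,0,0,0)
Op 5: merge R2<->R3 -> R2=(2,0,0,0) R3=(2,0,0,0)
Op 6: merge R2<->R1 -> R2=(2,0,0,0) R1=(2,0,0,0)
Op 7: merge R0<->R2 -> R0=(2,0,0,0) R2=(2,0,0,0)
Op 8: inc R1 by 3 -> R1=(2,3,0,0) value=5
Op 9: merge R3<->R0 -> R3=(2,0,0,0) R0=(2,0,0,0)
Op 10: merge R3<->R1 -> R3=(2,3,0,0) R1=(2,3,0,0)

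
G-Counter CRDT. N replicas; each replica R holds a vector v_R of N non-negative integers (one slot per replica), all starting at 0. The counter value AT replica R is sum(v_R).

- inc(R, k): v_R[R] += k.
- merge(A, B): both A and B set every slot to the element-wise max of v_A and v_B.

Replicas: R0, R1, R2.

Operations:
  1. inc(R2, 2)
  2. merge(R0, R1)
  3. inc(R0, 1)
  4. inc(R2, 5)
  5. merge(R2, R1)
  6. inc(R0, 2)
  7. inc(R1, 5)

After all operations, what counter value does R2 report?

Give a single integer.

Answer: 7

Derivation:
Op 1: inc R2 by 2 -> R2=(0,0,2) value=2
Op 2: merge R0<->R1 -> R0=(0,0,0) R1=(0,0,0)
Op 3: inc R0 by 1 -> R0=(1,0,0) value=1
Op 4: inc R2 by 5 -> R2=(0,0,7) value=7
Op 5: merge R2<->R1 -> R2=(0,0,7) R1=(0,0,7)
Op 6: inc R0 by 2 -> R0=(3,0,0) value=3
Op 7: inc R1 by 5 -> R1=(0,5,7) value=12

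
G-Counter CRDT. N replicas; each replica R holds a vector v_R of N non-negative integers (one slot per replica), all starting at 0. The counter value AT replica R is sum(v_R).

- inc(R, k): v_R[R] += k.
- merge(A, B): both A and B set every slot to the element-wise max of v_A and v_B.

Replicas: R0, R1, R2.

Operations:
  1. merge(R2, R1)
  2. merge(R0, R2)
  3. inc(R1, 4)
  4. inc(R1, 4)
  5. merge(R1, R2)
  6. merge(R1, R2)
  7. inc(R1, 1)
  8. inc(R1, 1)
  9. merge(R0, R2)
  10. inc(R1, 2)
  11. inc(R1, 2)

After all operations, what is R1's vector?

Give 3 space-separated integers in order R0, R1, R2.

Op 1: merge R2<->R1 -> R2=(0,0,0) R1=(0,0,0)
Op 2: merge R0<->R2 -> R0=(0,0,0) R2=(0,0,0)
Op 3: inc R1 by 4 -> R1=(0,4,0) value=4
Op 4: inc R1 by 4 -> R1=(0,8,0) value=8
Op 5: merge R1<->R2 -> R1=(0,8,0) R2=(0,8,0)
Op 6: merge R1<->R2 -> R1=(0,8,0) R2=(0,8,0)
Op 7: inc R1 by 1 -> R1=(0,9,0) value=9
Op 8: inc R1 by 1 -> R1=(0,10,0) value=10
Op 9: merge R0<->R2 -> R0=(0,8,0) R2=(0,8,0)
Op 10: inc R1 by 2 -> R1=(0,12,0) value=12
Op 11: inc R1 by 2 -> R1=(0,14,0) value=14

Answer: 0 14 0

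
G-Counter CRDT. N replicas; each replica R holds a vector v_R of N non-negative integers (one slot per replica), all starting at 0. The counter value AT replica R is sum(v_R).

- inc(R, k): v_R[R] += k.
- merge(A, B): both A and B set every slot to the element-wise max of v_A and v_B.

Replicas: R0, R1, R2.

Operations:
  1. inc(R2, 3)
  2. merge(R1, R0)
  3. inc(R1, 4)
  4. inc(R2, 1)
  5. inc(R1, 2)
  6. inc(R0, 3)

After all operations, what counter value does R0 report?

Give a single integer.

Answer: 3

Derivation:
Op 1: inc R2 by 3 -> R2=(0,0,3) value=3
Op 2: merge R1<->R0 -> R1=(0,0,0) R0=(0,0,0)
Op 3: inc R1 by 4 -> R1=(0,4,0) value=4
Op 4: inc R2 by 1 -> R2=(0,0,4) value=4
Op 5: inc R1 by 2 -> R1=(0,6,0) value=6
Op 6: inc R0 by 3 -> R0=(3,0,0) value=3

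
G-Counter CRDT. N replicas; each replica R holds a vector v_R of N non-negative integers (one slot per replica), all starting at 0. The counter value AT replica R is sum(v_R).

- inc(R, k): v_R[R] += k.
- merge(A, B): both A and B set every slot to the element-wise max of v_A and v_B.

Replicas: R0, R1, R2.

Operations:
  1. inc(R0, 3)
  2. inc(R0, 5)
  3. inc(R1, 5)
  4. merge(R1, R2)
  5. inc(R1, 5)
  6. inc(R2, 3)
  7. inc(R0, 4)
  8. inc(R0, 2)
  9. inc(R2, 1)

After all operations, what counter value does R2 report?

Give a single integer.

Answer: 9

Derivation:
Op 1: inc R0 by 3 -> R0=(3,0,0) value=3
Op 2: inc R0 by 5 -> R0=(8,0,0) value=8
Op 3: inc R1 by 5 -> R1=(0,5,0) value=5
Op 4: merge R1<->R2 -> R1=(0,5,0) R2=(0,5,0)
Op 5: inc R1 by 5 -> R1=(0,10,0) value=10
Op 6: inc R2 by 3 -> R2=(0,5,3) value=8
Op 7: inc R0 by 4 -> R0=(12,0,0) value=12
Op 8: inc R0 by 2 -> R0=(14,0,0) value=14
Op 9: inc R2 by 1 -> R2=(0,5,4) value=9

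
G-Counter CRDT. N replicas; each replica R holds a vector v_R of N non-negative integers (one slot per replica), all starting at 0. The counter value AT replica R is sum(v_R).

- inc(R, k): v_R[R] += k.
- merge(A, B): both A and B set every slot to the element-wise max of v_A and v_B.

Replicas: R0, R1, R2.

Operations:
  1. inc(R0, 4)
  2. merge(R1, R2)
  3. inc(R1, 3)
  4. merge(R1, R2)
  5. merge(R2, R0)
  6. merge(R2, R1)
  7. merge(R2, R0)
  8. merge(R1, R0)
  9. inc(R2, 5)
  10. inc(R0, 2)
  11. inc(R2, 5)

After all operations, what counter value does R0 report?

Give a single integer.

Answer: 9

Derivation:
Op 1: inc R0 by 4 -> R0=(4,0,0) value=4
Op 2: merge R1<->R2 -> R1=(0,0,0) R2=(0,0,0)
Op 3: inc R1 by 3 -> R1=(0,3,0) value=3
Op 4: merge R1<->R2 -> R1=(0,3,0) R2=(0,3,0)
Op 5: merge R2<->R0 -> R2=(4,3,0) R0=(4,3,0)
Op 6: merge R2<->R1 -> R2=(4,3,0) R1=(4,3,0)
Op 7: merge R2<->R0 -> R2=(4,3,0) R0=(4,3,0)
Op 8: merge R1<->R0 -> R1=(4,3,0) R0=(4,3,0)
Op 9: inc R2 by 5 -> R2=(4,3,5) value=12
Op 10: inc R0 by 2 -> R0=(6,3,0) value=9
Op 11: inc R2 by 5 -> R2=(4,3,10) value=17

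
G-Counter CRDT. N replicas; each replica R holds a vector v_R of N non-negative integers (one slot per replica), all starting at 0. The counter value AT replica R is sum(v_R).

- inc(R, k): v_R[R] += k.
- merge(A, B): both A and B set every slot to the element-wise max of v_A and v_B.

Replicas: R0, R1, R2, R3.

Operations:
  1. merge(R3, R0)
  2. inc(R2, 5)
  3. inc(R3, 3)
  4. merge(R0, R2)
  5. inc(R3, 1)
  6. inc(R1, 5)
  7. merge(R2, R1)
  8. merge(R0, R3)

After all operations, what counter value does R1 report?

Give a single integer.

Op 1: merge R3<->R0 -> R3=(0,0,0,0) R0=(0,0,0,0)
Op 2: inc R2 by 5 -> R2=(0,0,5,0) value=5
Op 3: inc R3 by 3 -> R3=(0,0,0,3) value=3
Op 4: merge R0<->R2 -> R0=(0,0,5,0) R2=(0,0,5,0)
Op 5: inc R3 by 1 -> R3=(0,0,0,4) value=4
Op 6: inc R1 by 5 -> R1=(0,5,0,0) value=5
Op 7: merge R2<->R1 -> R2=(0,5,5,0) R1=(0,5,5,0)
Op 8: merge R0<->R3 -> R0=(0,0,5,4) R3=(0,0,5,4)

Answer: 10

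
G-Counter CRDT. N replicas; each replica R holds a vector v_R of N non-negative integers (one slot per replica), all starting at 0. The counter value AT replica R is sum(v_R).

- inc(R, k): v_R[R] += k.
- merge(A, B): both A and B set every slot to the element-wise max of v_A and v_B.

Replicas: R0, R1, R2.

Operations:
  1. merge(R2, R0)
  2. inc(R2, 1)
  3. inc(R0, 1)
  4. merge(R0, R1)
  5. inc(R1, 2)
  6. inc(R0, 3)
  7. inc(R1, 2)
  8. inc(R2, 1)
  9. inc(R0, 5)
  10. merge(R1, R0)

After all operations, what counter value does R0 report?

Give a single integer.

Op 1: merge R2<->R0 -> R2=(0,0,0) R0=(0,0,0)
Op 2: inc R2 by 1 -> R2=(0,0,1) value=1
Op 3: inc R0 by 1 -> R0=(1,0,0) value=1
Op 4: merge R0<->R1 -> R0=(1,0,0) R1=(1,0,0)
Op 5: inc R1 by 2 -> R1=(1,2,0) value=3
Op 6: inc R0 by 3 -> R0=(4,0,0) value=4
Op 7: inc R1 by 2 -> R1=(1,4,0) value=5
Op 8: inc R2 by 1 -> R2=(0,0,2) value=2
Op 9: inc R0 by 5 -> R0=(9,0,0) value=9
Op 10: merge R1<->R0 -> R1=(9,4,0) R0=(9,4,0)

Answer: 13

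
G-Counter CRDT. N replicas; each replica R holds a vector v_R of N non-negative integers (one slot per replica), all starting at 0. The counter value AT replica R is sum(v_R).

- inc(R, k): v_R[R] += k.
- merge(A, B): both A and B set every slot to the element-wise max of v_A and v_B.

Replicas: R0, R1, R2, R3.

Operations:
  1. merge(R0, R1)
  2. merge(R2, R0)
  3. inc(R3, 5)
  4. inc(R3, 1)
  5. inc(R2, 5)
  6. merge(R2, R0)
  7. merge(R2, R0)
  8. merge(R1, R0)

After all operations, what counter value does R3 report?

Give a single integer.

Answer: 6

Derivation:
Op 1: merge R0<->R1 -> R0=(0,0,0,0) R1=(0,0,0,0)
Op 2: merge R2<->R0 -> R2=(0,0,0,0) R0=(0,0,0,0)
Op 3: inc R3 by 5 -> R3=(0,0,0,5) value=5
Op 4: inc R3 by 1 -> R3=(0,0,0,6) value=6
Op 5: inc R2 by 5 -> R2=(0,0,5,0) value=5
Op 6: merge R2<->R0 -> R2=(0,0,5,0) R0=(0,0,5,0)
Op 7: merge R2<->R0 -> R2=(0,0,5,0) R0=(0,0,5,0)
Op 8: merge R1<->R0 -> R1=(0,0,5,0) R0=(0,0,5,0)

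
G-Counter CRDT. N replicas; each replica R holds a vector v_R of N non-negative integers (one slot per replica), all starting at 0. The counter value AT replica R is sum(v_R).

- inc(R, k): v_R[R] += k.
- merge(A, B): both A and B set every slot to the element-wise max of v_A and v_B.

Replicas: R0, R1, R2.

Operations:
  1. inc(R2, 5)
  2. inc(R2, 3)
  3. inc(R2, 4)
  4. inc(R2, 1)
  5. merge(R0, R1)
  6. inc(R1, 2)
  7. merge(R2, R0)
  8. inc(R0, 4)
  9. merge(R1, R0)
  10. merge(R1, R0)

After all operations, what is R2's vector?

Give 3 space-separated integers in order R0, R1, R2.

Answer: 0 0 13

Derivation:
Op 1: inc R2 by 5 -> R2=(0,0,5) value=5
Op 2: inc R2 by 3 -> R2=(0,0,8) value=8
Op 3: inc R2 by 4 -> R2=(0,0,12) value=12
Op 4: inc R2 by 1 -> R2=(0,0,13) value=13
Op 5: merge R0<->R1 -> R0=(0,0,0) R1=(0,0,0)
Op 6: inc R1 by 2 -> R1=(0,2,0) value=2
Op 7: merge R2<->R0 -> R2=(0,0,13) R0=(0,0,13)
Op 8: inc R0 by 4 -> R0=(4,0,13) value=17
Op 9: merge R1<->R0 -> R1=(4,2,13) R0=(4,2,13)
Op 10: merge R1<->R0 -> R1=(4,2,13) R0=(4,2,13)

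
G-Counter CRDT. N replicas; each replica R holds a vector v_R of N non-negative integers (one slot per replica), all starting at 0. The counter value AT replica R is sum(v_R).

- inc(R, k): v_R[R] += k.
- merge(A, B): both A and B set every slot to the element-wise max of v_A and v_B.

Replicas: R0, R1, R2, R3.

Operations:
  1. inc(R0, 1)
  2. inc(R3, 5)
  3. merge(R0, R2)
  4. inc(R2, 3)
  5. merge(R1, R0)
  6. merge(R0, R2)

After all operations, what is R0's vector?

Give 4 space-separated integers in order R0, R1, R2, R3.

Op 1: inc R0 by 1 -> R0=(1,0,0,0) value=1
Op 2: inc R3 by 5 -> R3=(0,0,0,5) value=5
Op 3: merge R0<->R2 -> R0=(1,0,0,0) R2=(1,0,0,0)
Op 4: inc R2 by 3 -> R2=(1,0,3,0) value=4
Op 5: merge R1<->R0 -> R1=(1,0,0,0) R0=(1,0,0,0)
Op 6: merge R0<->R2 -> R0=(1,0,3,0) R2=(1,0,3,0)

Answer: 1 0 3 0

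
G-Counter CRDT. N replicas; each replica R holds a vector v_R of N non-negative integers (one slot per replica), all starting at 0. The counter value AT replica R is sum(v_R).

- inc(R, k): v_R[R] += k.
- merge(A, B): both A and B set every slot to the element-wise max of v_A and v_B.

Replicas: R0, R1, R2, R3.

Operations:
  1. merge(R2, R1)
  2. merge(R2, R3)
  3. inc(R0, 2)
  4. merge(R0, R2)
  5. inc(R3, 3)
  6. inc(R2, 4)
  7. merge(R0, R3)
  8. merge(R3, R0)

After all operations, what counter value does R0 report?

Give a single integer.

Answer: 5

Derivation:
Op 1: merge R2<->R1 -> R2=(0,0,0,0) R1=(0,0,0,0)
Op 2: merge R2<->R3 -> R2=(0,0,0,0) R3=(0,0,0,0)
Op 3: inc R0 by 2 -> R0=(2,0,0,0) value=2
Op 4: merge R0<->R2 -> R0=(2,0,0,0) R2=(2,0,0,0)
Op 5: inc R3 by 3 -> R3=(0,0,0,3) value=3
Op 6: inc R2 by 4 -> R2=(2,0,4,0) value=6
Op 7: merge R0<->R3 -> R0=(2,0,0,3) R3=(2,0,0,3)
Op 8: merge R3<->R0 -> R3=(2,0,0,3) R0=(2,0,0,3)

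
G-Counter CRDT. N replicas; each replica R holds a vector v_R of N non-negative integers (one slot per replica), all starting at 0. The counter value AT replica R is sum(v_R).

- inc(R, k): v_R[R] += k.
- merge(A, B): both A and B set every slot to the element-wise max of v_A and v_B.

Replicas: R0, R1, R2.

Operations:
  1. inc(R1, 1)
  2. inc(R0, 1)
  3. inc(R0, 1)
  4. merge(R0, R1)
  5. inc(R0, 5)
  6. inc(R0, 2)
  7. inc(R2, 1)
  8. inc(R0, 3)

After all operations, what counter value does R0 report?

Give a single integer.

Op 1: inc R1 by 1 -> R1=(0,1,0) value=1
Op 2: inc R0 by 1 -> R0=(1,0,0) value=1
Op 3: inc R0 by 1 -> R0=(2,0,0) value=2
Op 4: merge R0<->R1 -> R0=(2,1,0) R1=(2,1,0)
Op 5: inc R0 by 5 -> R0=(7,1,0) value=8
Op 6: inc R0 by 2 -> R0=(9,1,0) value=10
Op 7: inc R2 by 1 -> R2=(0,0,1) value=1
Op 8: inc R0 by 3 -> R0=(12,1,0) value=13

Answer: 13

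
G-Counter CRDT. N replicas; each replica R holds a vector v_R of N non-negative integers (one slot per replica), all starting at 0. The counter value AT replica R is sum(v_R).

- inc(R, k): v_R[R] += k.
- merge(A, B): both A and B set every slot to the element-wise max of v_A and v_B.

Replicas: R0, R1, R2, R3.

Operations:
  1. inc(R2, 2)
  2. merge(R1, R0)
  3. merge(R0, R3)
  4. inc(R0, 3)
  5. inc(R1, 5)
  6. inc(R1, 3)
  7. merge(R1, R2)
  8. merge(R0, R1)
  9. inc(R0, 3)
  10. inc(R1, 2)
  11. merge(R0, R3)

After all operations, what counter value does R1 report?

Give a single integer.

Answer: 15

Derivation:
Op 1: inc R2 by 2 -> R2=(0,0,2,0) value=2
Op 2: merge R1<->R0 -> R1=(0,0,0,0) R0=(0,0,0,0)
Op 3: merge R0<->R3 -> R0=(0,0,0,0) R3=(0,0,0,0)
Op 4: inc R0 by 3 -> R0=(3,0,0,0) value=3
Op 5: inc R1 by 5 -> R1=(0,5,0,0) value=5
Op 6: inc R1 by 3 -> R1=(0,8,0,0) value=8
Op 7: merge R1<->R2 -> R1=(0,8,2,0) R2=(0,8,2,0)
Op 8: merge R0<->R1 -> R0=(3,8,2,0) R1=(3,8,2,0)
Op 9: inc R0 by 3 -> R0=(6,8,2,0) value=16
Op 10: inc R1 by 2 -> R1=(3,10,2,0) value=15
Op 11: merge R0<->R3 -> R0=(6,8,2,0) R3=(6,8,2,0)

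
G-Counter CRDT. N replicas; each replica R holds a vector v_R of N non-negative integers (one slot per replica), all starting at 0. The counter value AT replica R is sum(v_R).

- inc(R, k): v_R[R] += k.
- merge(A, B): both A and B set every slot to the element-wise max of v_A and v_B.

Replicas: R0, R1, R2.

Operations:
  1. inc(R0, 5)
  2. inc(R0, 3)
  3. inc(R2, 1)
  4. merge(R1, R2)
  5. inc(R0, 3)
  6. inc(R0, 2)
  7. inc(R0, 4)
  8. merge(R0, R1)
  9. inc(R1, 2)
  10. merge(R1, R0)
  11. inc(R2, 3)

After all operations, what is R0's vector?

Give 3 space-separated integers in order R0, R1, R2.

Op 1: inc R0 by 5 -> R0=(5,0,0) value=5
Op 2: inc R0 by 3 -> R0=(8,0,0) value=8
Op 3: inc R2 by 1 -> R2=(0,0,1) value=1
Op 4: merge R1<->R2 -> R1=(0,0,1) R2=(0,0,1)
Op 5: inc R0 by 3 -> R0=(11,0,0) value=11
Op 6: inc R0 by 2 -> R0=(13,0,0) value=13
Op 7: inc R0 by 4 -> R0=(17,0,0) value=17
Op 8: merge R0<->R1 -> R0=(17,0,1) R1=(17,0,1)
Op 9: inc R1 by 2 -> R1=(17,2,1) value=20
Op 10: merge R1<->R0 -> R1=(17,2,1) R0=(17,2,1)
Op 11: inc R2 by 3 -> R2=(0,0,4) value=4

Answer: 17 2 1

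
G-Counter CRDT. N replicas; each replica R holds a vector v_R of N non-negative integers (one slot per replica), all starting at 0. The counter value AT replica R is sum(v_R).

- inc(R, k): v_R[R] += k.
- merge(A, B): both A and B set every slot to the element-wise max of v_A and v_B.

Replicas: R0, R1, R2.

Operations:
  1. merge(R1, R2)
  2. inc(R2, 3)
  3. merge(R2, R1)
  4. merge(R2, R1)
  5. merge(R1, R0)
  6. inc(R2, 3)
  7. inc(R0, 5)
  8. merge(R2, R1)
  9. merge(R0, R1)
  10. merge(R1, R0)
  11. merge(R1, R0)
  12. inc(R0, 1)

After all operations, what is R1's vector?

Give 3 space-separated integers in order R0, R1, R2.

Op 1: merge R1<->R2 -> R1=(0,0,0) R2=(0,0,0)
Op 2: inc R2 by 3 -> R2=(0,0,3) value=3
Op 3: merge R2<->R1 -> R2=(0,0,3) R1=(0,0,3)
Op 4: merge R2<->R1 -> R2=(0,0,3) R1=(0,0,3)
Op 5: merge R1<->R0 -> R1=(0,0,3) R0=(0,0,3)
Op 6: inc R2 by 3 -> R2=(0,0,6) value=6
Op 7: inc R0 by 5 -> R0=(5,0,3) value=8
Op 8: merge R2<->R1 -> R2=(0,0,6) R1=(0,0,6)
Op 9: merge R0<->R1 -> R0=(5,0,6) R1=(5,0,6)
Op 10: merge R1<->R0 -> R1=(5,0,6) R0=(5,0,6)
Op 11: merge R1<->R0 -> R1=(5,0,6) R0=(5,0,6)
Op 12: inc R0 by 1 -> R0=(6,0,6) value=12

Answer: 5 0 6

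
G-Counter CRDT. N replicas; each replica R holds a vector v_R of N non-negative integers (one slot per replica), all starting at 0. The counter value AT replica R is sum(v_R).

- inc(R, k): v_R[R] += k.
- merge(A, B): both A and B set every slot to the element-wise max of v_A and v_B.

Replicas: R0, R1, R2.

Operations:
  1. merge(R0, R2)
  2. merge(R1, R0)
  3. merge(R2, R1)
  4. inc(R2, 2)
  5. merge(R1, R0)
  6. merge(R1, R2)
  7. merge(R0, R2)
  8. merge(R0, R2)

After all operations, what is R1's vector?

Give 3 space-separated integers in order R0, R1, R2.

Answer: 0 0 2

Derivation:
Op 1: merge R0<->R2 -> R0=(0,0,0) R2=(0,0,0)
Op 2: merge R1<->R0 -> R1=(0,0,0) R0=(0,0,0)
Op 3: merge R2<->R1 -> R2=(0,0,0) R1=(0,0,0)
Op 4: inc R2 by 2 -> R2=(0,0,2) value=2
Op 5: merge R1<->R0 -> R1=(0,0,0) R0=(0,0,0)
Op 6: merge R1<->R2 -> R1=(0,0,2) R2=(0,0,2)
Op 7: merge R0<->R2 -> R0=(0,0,2) R2=(0,0,2)
Op 8: merge R0<->R2 -> R0=(0,0,2) R2=(0,0,2)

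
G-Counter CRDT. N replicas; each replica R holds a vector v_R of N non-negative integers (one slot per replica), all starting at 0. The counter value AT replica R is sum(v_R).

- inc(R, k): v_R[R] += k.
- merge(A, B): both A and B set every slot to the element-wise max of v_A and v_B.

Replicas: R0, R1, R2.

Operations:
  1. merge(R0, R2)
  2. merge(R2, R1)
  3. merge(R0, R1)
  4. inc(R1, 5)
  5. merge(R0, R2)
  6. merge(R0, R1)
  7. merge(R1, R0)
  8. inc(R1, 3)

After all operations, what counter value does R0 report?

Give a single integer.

Answer: 5

Derivation:
Op 1: merge R0<->R2 -> R0=(0,0,0) R2=(0,0,0)
Op 2: merge R2<->R1 -> R2=(0,0,0) R1=(0,0,0)
Op 3: merge R0<->R1 -> R0=(0,0,0) R1=(0,0,0)
Op 4: inc R1 by 5 -> R1=(0,5,0) value=5
Op 5: merge R0<->R2 -> R0=(0,0,0) R2=(0,0,0)
Op 6: merge R0<->R1 -> R0=(0,5,0) R1=(0,5,0)
Op 7: merge R1<->R0 -> R1=(0,5,0) R0=(0,5,0)
Op 8: inc R1 by 3 -> R1=(0,8,0) value=8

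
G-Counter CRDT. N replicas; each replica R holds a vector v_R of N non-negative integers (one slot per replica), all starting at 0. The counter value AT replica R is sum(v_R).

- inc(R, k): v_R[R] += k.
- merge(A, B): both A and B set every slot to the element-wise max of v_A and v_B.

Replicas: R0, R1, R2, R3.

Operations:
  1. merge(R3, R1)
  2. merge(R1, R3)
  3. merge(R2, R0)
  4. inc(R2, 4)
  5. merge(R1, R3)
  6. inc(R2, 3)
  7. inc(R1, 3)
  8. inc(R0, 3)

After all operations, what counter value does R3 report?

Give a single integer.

Answer: 0

Derivation:
Op 1: merge R3<->R1 -> R3=(0,0,0,0) R1=(0,0,0,0)
Op 2: merge R1<->R3 -> R1=(0,0,0,0) R3=(0,0,0,0)
Op 3: merge R2<->R0 -> R2=(0,0,0,0) R0=(0,0,0,0)
Op 4: inc R2 by 4 -> R2=(0,0,4,0) value=4
Op 5: merge R1<->R3 -> R1=(0,0,0,0) R3=(0,0,0,0)
Op 6: inc R2 by 3 -> R2=(0,0,7,0) value=7
Op 7: inc R1 by 3 -> R1=(0,3,0,0) value=3
Op 8: inc R0 by 3 -> R0=(3,0,0,0) value=3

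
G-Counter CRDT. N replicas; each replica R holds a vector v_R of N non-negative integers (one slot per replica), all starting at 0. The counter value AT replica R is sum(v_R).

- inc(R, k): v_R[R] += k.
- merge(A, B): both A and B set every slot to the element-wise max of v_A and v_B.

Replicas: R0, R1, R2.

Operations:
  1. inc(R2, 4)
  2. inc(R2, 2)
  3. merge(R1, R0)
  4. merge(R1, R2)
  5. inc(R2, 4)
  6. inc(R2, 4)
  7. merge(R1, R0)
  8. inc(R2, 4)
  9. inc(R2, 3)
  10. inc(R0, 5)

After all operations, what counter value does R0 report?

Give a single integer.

Answer: 11

Derivation:
Op 1: inc R2 by 4 -> R2=(0,0,4) value=4
Op 2: inc R2 by 2 -> R2=(0,0,6) value=6
Op 3: merge R1<->R0 -> R1=(0,0,0) R0=(0,0,0)
Op 4: merge R1<->R2 -> R1=(0,0,6) R2=(0,0,6)
Op 5: inc R2 by 4 -> R2=(0,0,10) value=10
Op 6: inc R2 by 4 -> R2=(0,0,14) value=14
Op 7: merge R1<->R0 -> R1=(0,0,6) R0=(0,0,6)
Op 8: inc R2 by 4 -> R2=(0,0,18) value=18
Op 9: inc R2 by 3 -> R2=(0,0,21) value=21
Op 10: inc R0 by 5 -> R0=(5,0,6) value=11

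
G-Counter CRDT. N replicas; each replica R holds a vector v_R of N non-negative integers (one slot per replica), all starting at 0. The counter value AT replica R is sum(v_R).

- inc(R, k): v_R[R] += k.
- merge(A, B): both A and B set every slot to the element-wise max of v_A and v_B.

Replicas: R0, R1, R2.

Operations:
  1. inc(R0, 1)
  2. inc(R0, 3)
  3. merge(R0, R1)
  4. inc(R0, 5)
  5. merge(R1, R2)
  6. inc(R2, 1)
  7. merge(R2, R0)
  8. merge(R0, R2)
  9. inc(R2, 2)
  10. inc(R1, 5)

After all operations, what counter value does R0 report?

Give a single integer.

Answer: 10

Derivation:
Op 1: inc R0 by 1 -> R0=(1,0,0) value=1
Op 2: inc R0 by 3 -> R0=(4,0,0) value=4
Op 3: merge R0<->R1 -> R0=(4,0,0) R1=(4,0,0)
Op 4: inc R0 by 5 -> R0=(9,0,0) value=9
Op 5: merge R1<->R2 -> R1=(4,0,0) R2=(4,0,0)
Op 6: inc R2 by 1 -> R2=(4,0,1) value=5
Op 7: merge R2<->R0 -> R2=(9,0,1) R0=(9,0,1)
Op 8: merge R0<->R2 -> R0=(9,0,1) R2=(9,0,1)
Op 9: inc R2 by 2 -> R2=(9,0,3) value=12
Op 10: inc R1 by 5 -> R1=(4,5,0) value=9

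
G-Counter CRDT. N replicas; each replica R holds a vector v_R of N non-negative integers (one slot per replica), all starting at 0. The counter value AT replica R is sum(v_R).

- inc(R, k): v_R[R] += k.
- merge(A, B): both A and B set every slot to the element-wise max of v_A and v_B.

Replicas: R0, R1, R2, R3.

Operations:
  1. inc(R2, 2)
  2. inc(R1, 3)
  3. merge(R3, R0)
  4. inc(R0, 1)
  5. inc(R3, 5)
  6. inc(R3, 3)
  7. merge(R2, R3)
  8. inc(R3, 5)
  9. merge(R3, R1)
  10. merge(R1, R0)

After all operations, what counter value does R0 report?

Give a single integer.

Answer: 19

Derivation:
Op 1: inc R2 by 2 -> R2=(0,0,2,0) value=2
Op 2: inc R1 by 3 -> R1=(0,3,0,0) value=3
Op 3: merge R3<->R0 -> R3=(0,0,0,0) R0=(0,0,0,0)
Op 4: inc R0 by 1 -> R0=(1,0,0,0) value=1
Op 5: inc R3 by 5 -> R3=(0,0,0,5) value=5
Op 6: inc R3 by 3 -> R3=(0,0,0,8) value=8
Op 7: merge R2<->R3 -> R2=(0,0,2,8) R3=(0,0,2,8)
Op 8: inc R3 by 5 -> R3=(0,0,2,13) value=15
Op 9: merge R3<->R1 -> R3=(0,3,2,13) R1=(0,3,2,13)
Op 10: merge R1<->R0 -> R1=(1,3,2,13) R0=(1,3,2,13)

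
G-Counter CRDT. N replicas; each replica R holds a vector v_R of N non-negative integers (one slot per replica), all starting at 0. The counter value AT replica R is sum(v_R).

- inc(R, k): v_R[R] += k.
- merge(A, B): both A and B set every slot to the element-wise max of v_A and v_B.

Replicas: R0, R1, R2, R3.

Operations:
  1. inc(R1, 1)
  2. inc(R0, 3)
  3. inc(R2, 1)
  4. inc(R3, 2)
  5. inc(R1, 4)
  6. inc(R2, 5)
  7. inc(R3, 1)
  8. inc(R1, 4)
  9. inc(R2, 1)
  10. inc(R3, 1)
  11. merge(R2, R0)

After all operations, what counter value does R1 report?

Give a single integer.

Answer: 9

Derivation:
Op 1: inc R1 by 1 -> R1=(0,1,0,0) value=1
Op 2: inc R0 by 3 -> R0=(3,0,0,0) value=3
Op 3: inc R2 by 1 -> R2=(0,0,1,0) value=1
Op 4: inc R3 by 2 -> R3=(0,0,0,2) value=2
Op 5: inc R1 by 4 -> R1=(0,5,0,0) value=5
Op 6: inc R2 by 5 -> R2=(0,0,6,0) value=6
Op 7: inc R3 by 1 -> R3=(0,0,0,3) value=3
Op 8: inc R1 by 4 -> R1=(0,9,0,0) value=9
Op 9: inc R2 by 1 -> R2=(0,0,7,0) value=7
Op 10: inc R3 by 1 -> R3=(0,0,0,4) value=4
Op 11: merge R2<->R0 -> R2=(3,0,7,0) R0=(3,0,7,0)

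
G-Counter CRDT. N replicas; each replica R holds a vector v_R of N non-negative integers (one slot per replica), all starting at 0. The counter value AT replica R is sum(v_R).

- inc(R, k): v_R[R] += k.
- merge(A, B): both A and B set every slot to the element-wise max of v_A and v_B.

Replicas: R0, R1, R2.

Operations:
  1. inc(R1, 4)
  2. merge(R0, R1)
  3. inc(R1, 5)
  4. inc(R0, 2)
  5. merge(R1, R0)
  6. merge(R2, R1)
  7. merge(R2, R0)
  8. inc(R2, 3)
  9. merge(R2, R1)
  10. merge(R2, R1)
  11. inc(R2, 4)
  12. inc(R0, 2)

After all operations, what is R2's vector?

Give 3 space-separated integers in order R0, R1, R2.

Op 1: inc R1 by 4 -> R1=(0,4,0) value=4
Op 2: merge R0<->R1 -> R0=(0,4,0) R1=(0,4,0)
Op 3: inc R1 by 5 -> R1=(0,9,0) value=9
Op 4: inc R0 by 2 -> R0=(2,4,0) value=6
Op 5: merge R1<->R0 -> R1=(2,9,0) R0=(2,9,0)
Op 6: merge R2<->R1 -> R2=(2,9,0) R1=(2,9,0)
Op 7: merge R2<->R0 -> R2=(2,9,0) R0=(2,9,0)
Op 8: inc R2 by 3 -> R2=(2,9,3) value=14
Op 9: merge R2<->R1 -> R2=(2,9,3) R1=(2,9,3)
Op 10: merge R2<->R1 -> R2=(2,9,3) R1=(2,9,3)
Op 11: inc R2 by 4 -> R2=(2,9,7) value=18
Op 12: inc R0 by 2 -> R0=(4,9,0) value=13

Answer: 2 9 7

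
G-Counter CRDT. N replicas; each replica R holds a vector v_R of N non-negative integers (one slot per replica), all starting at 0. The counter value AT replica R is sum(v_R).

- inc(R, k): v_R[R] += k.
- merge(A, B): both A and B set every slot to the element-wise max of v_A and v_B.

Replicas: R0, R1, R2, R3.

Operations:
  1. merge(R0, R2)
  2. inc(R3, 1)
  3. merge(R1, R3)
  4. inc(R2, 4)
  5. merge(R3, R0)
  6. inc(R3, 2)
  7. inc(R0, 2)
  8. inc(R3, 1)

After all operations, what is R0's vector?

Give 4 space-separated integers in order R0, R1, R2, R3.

Answer: 2 0 0 1

Derivation:
Op 1: merge R0<->R2 -> R0=(0,0,0,0) R2=(0,0,0,0)
Op 2: inc R3 by 1 -> R3=(0,0,0,1) value=1
Op 3: merge R1<->R3 -> R1=(0,0,0,1) R3=(0,0,0,1)
Op 4: inc R2 by 4 -> R2=(0,0,4,0) value=4
Op 5: merge R3<->R0 -> R3=(0,0,0,1) R0=(0,0,0,1)
Op 6: inc R3 by 2 -> R3=(0,0,0,3) value=3
Op 7: inc R0 by 2 -> R0=(2,0,0,1) value=3
Op 8: inc R3 by 1 -> R3=(0,0,0,4) value=4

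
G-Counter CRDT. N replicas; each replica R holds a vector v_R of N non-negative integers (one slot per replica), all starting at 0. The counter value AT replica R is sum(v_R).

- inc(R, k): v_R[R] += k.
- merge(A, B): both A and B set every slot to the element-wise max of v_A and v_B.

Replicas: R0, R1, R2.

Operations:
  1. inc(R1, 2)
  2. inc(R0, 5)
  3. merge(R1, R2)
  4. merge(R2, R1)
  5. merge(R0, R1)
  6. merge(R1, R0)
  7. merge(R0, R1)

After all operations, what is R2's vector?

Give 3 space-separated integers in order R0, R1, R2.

Answer: 0 2 0

Derivation:
Op 1: inc R1 by 2 -> R1=(0,2,0) value=2
Op 2: inc R0 by 5 -> R0=(5,0,0) value=5
Op 3: merge R1<->R2 -> R1=(0,2,0) R2=(0,2,0)
Op 4: merge R2<->R1 -> R2=(0,2,0) R1=(0,2,0)
Op 5: merge R0<->R1 -> R0=(5,2,0) R1=(5,2,0)
Op 6: merge R1<->R0 -> R1=(5,2,0) R0=(5,2,0)
Op 7: merge R0<->R1 -> R0=(5,2,0) R1=(5,2,0)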